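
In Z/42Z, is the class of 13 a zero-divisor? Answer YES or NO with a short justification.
gcd(13, 42) = 1, so 13 is a unit in Z/42Z (it has a multiplicative inverse). A unit cannot be a zero-divisor: if 13·b ≡ 0 then multiplying both sides by 13^(−1) gives b ≡ 0. So 13 is not a zero-divisor.

Final answer: NO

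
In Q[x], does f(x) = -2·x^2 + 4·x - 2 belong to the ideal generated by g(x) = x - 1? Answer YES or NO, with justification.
In Q[x] the ideal (g) consists of all multiples of g, so f ∈ (g) iff g | f, i.e. iff the remainder of f on division by g is 0. Divide f by g (g is monic, so eliminate the leading term of the running remainder at each step):
  leading term -2·x^2: subtract (-2·x)·g(x) = -2·x^2 + 2·x, leaving 2·x - 2
  leading term 2·x: subtract (2)·g(x) = 2·x - 2, leaving 0
The remainder is 0, so f(x) = g(x) · h(x) with h(x) = 2 - 2·x. Hence g | f, i.e. f ∈ (g).

Final answer: YES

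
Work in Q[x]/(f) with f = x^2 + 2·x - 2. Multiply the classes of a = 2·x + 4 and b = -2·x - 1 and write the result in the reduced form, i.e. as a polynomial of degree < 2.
First multiply in Q[x] without reducing: a · b = -4·x^2 - 10·x - 4. Now divide by f(x) = x^2 + 2·x - 2, eliminating the leading term at each step:
  leading term -4·x^2: subtract (-4)·f(x) = -4·x^2 - 8·x + 8, leaving -2·x - 12
The degree is now < 2, so this is the remainder. Hence a · b ≡ -2·x - 12 in Q[x]/(f).

Final answer: a · b ≡ -2·x - 12 (mod f(x))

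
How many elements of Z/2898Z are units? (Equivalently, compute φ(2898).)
Z/2898Z has φ(2898) = 792 units

An element a ∈ Z/2898Z is a unit iff gcd(a, 2898) = 1, so the number of units is φ(2898). φ is multiplicative, with φ(p^e) = p^e − p^(e−1). Factorise 2898 = 2 · 3^2 · 7 · 23. Then
  φ(2898) = (2 − 1) · (3^2 − 3^1) · (7 − 1) · (23 − 1) = 1 · 6 · 6 · 22 = 792.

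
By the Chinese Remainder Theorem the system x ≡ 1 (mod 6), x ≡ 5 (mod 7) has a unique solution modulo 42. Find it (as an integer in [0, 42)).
x ≡ 19 (mod 42); the representative in [0, 42) is 19

The moduli 6, 7 are pairwise coprime, so by the CRT there is a unique solution mod 6·7 = 42.
Solve by successive substitution. Start with x ≡ 1 (mod 6).
  Combine with x ≡ 5 (mod 7): write x = 1 + 6·t and require 1 + 6·t ≡ 5 (mod 7), i.e. 6·t ≡ 5 − 1 ≡ 4 (mod 7). Since 6^(−1) ≡ 6 (mod 7), t ≡ 6·4 ≡ 3 (mod 7). So x ≡ 1 + 6·3 = 19 (mod 42).
Unique solution in [0, 42): x = 19.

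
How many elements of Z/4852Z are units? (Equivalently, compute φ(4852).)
An element a ∈ Z/4852Z is a unit iff gcd(a, 4852) = 1, so the number of units is φ(4852). φ is multiplicative, with φ(p^e) = p^e − p^(e−1). Factorise 4852 = 2^2 · 1213. Then
  φ(4852) = (2^2 − 2^1) · (1213 − 1) = 2 · 1212 = 2424.

Final answer: Z/4852Z has φ(4852) = 2424 units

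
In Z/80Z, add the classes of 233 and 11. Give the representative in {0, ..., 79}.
Reduce the summands first: 233 ≡ 73 (mod 80), so 233 + 11 ≡ 73 + 11 (mod 80). 73 + 11 = 84; 84 = 1·80 + 4, so (233 + 11) mod 80 = 4.

Final answer: 4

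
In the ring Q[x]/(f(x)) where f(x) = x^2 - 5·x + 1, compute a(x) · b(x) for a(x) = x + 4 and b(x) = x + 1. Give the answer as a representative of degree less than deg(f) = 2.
a · b ≡ 10·x + 3 (mod f(x))

First multiply in Q[x] without reducing: a · b = x^2 + 5·x + 4. Now divide by f(x) = x^2 - 5·x + 1, eliminating the leading term at each step:
  leading term x^2: subtract (1)·f(x) = x^2 - 5·x + 1, leaving 10·x + 3
The degree is now < 2, so this is the remainder. Hence a · b ≡ 10·x + 3 in Q[x]/(f).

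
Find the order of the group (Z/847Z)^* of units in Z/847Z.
|(Z/847Z)^*| = 660

(Z/847Z)^* consists of the classes a with gcd(a, 847) = 1, so its order is φ(847). φ is multiplicative, with φ(p^e) = p^e − p^(e−1). Factorise 847 = 7 · 11^2. Then
  φ(847) = (7 − 1) · (11^2 − 11^1) = 6 · 110 = 660.
Thus |(Z/847Z)^*| = 660.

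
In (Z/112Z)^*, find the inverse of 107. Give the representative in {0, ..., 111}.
107^(−1) ≡ 67 (mod 112)

Apply the extended Euclidean algorithm to (112, 107), tracking rows (r, s, t) with s·112 + t·107 = r. Each division r_prev = q·r_cur + r_new produces the new row as (previous row) − q·(current row):
  row A: (112, 1, 0)   [1·112 + 0·107 = 112]
  row B: (107, 0, 1)   [0·112 + 1·107 = 107]
  112 = 1·107 + 5   → row C = row A − 1·row B = (5, 1, −1)   [check: 1·112 − 1·107 = 5]
  107 = 21·5 + 2   → row D = row B − 21·row C = (2, −21, 22)   [check: −21·112 + 22·107 = 2]
  5 = 2·2 + 1   → row E = row C − 2·row D = (1, 43, −45)   [check: 43·112 − 45·107 = 1]
  2 = 2·1 + 0   → remainder 0, stop. gcd = 1 (last nonzero row E).
The gcd is 1, so 107 is invertible mod 112. The last nonzero row gives 43·112 − 45·107 = 1, so t = −45. So 107^(−1) ≡ −45 ≡ 67 (mod 112). Verify: 107 · 67 = 7169 ≡ 1 (mod 112). ✓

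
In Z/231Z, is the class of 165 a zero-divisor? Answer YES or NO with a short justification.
gcd(165, 231) = 33 > 1, so 165 is not a unit in Z/231Z. In Z/nZ every nonzero non-unit is a zero-divisor: explicitly, take b = 231/gcd = 7 ≠ 0 (mod 231); then 165·7 = 1155 = 5·231, i.e. 165·7 ≡ 0 (mod 231). So 165 is a zero-divisor.

Final answer: YES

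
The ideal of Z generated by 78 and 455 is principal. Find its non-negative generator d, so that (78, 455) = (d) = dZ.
In the PID Z, (a, b) is generated by gcd(a, b). Compute gcd(455, 78) with the extended Euclidean algorithm, tracking rows (r, s, t) with s·455 + t·78 = r:
  row A: (455, 1, 0)   [1·455 + 0·78 = 455]
  row B: (78, 0, 1)   [0·455 + 1·78 = 78]
  455 = 5·78 + 65   → row C = row A − 5·row B = (65, 1, −5)   [check: 1·455 − 5·78 = 65]
  78 = 1·65 + 13   → row D = row B − 1·row C = (13, −1, 6)   [check: −1·455 + 6·78 = 13]
  65 = 5·13 + 0   → remainder 0, stop. gcd = 13 (last nonzero row D).
So gcd(78, 455) = 13, with Bézout identity −1·455 + 6·78 = 13. Containment (⊇): the Bézout identity exhibits 13 as an element of (78, 455), giving (13) ⊆ (78, 455). Containment (⊆): since 13 | 78 and 13 | 455 (78 = 13·6, 455 = 13·35), every Z-linear combination of 78 and 455 is divisible by 13, so (78, 455) ⊆ (13). Therefore (78, 455) = (13), d = 13.

Final answer: (78, 455) = (13); d = 13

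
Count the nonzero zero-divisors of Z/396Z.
In Z/396Z each nonzero element is either a unit (gcd with 396 is 1) or a zero-divisor (gcd > 1). The number of units is φ(396): factorise 396 = 2^2 · 3^2 · 11, so φ(396) = (2^2 − 2^1) · (3^2 − 3^1) · (11 − 1) = 2 · 6 · 10 = 120. The nonzero elements number 396 − 1 = 395. Hence the nonzero zero-divisors number 395 − 120 = 275.

Final answer: Z/396Z has 275 nonzero zero-divisors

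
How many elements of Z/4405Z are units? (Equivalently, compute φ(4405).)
An element a ∈ Z/4405Z is a unit iff gcd(a, 4405) = 1, so the number of units is φ(4405). φ is multiplicative, with φ(p^e) = p^e − p^(e−1). Factorise 4405 = 5 · 881. Then
  φ(4405) = (5 − 1) · (881 − 1) = 4 · 880 = 3520.

Final answer: Z/4405Z has φ(4405) = 3520 units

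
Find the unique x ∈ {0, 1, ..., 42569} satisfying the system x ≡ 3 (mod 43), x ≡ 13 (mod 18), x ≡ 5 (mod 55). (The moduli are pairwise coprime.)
x ≡ 31135 (mod 42570); the representative in [0, 42570) is 31135

The moduli 43, 18, 55 are pairwise coprime, so by the CRT there is a unique solution mod 43·18·55 = 42570.
Solve by successive substitution. Start with x ≡ 3 (mod 43).
  Combine with x ≡ 13 (mod 18): write x = 3 + 43·t and require 3 + 43·t ≡ 13 (mod 18), i.e. 43·t ≡ 13 − 3 ≡ 10 (mod 18). Since 43^(−1) ≡ 13 (mod 18) (43 ≡ 7 (mod 18)), t ≡ 13·10 ≡ 4 (mod 18). So x ≡ 3 + 43·4 = 175 (mod 774).
  Combine with x ≡ 5 (mod 55): write x = 175 + 774·t and require 175 + 774·t ≡ 5 (mod 55), i.e. 774·t ≡ 5 − 175 ≡ 50 (mod 55). Since 774^(−1) ≡ 14 (mod 55) (774 ≡ 4 (mod 55)), t ≡ 14·50 ≡ 40 (mod 55). So x ≡ 175 + 774·40 = 31135 (mod 42570).
Unique solution in [0, 42570): x = 31135.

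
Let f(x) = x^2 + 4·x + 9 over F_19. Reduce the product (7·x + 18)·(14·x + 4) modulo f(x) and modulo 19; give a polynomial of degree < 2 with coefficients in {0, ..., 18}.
a · b ≡ 2·x + 7 (mod f(x))

Multiply as integer polynomials: a · b = 98·x^2 + 280·x + 72. Reducing coefficients mod 19: a · b ≡ 3·x^2 + 14·x + 15. Now divide by f(x) = x^2 + 4·x + 9 in F_19[x], eliminating the leading term at each step:
  leading term 3·x^2: subtract (3)·f(x) = 3·x^2 + 12·x + 8, leaving 2·x + 7 (coefficients mod 19)
The degree is now < 2, so this is the remainder. Hence a · b ≡ 2·x + 7 in F_19[x]/(f).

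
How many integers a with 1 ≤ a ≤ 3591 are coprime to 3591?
The number of a ∈ {1, ..., 3591} with gcd(a, 3591) = 1 is by definition Euler's totient φ(3591). φ is multiplicative, with φ(p^e) = p^e − p^(e−1). Factorise 3591 = 3^3 · 7 · 19. Then
  φ(3591) = (3^3 − 3^2) · (7 − 1) · (19 − 1) = 18 · 6 · 18 = 1944.
So there are 1944 such integers.

Final answer: 1944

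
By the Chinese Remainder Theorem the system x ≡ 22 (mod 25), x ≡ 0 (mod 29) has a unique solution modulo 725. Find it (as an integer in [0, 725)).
x ≡ 522 (mod 725); the representative in [0, 725) is 522

The moduli 25, 29 are pairwise coprime, so by the CRT there is a unique solution mod 25·29 = 725.
Solve by successive substitution. Start with x ≡ 22 (mod 25).
  Combine with x ≡ 0 (mod 29): write x = 22 + 25·t and require 22 + 25·t ≡ 0 (mod 29), i.e. 25·t ≡ 0 − 22 ≡ 7 (mod 29). Since 25^(−1) ≡ 7 (mod 29), t ≡ 7·7 ≡ 20 (mod 29). So x ≡ 22 + 25·20 = 522 (mod 725).
Unique solution in [0, 725): x = 522.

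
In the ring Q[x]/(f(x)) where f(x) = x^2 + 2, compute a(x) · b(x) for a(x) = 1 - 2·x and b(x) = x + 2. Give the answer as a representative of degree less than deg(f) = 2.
First multiply in Q[x] without reducing: a · b = -2·x^2 - 3·x + 2. Now divide by f(x) = x^2 + 2, eliminating the leading term at each step:
  leading term -2·x^2: subtract (-2)·f(x) = -2·x^2 - 4, leaving 6 - 3·x
The degree is now < 2, so this is the remainder. Hence a · b ≡ 6 - 3·x in Q[x]/(f).

Final answer: a · b ≡ 6 - 3·x (mod f(x))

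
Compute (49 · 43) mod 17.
Reduce the factors first: 49 ≡ 15, 43 ≡ 9 (mod 17), so 49 · 43 ≡ 15 · 9 (mod 17). 15 · 9 = 135. Dividing by 17: 135 = 7·17 + 16. So (49 · 43) mod 17 = 16.

Final answer: 16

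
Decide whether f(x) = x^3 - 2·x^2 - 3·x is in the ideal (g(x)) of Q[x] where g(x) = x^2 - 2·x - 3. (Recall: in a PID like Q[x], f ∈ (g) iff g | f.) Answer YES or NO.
In Q[x] the ideal (g) consists of all multiples of g, so f ∈ (g) iff g | f, i.e. iff the remainder of f on division by g is 0. Divide f by g (g is monic, so eliminate the leading term of the running remainder at each step):
  leading term x^3: subtract (x)·g(x) = x^3 - 2·x^2 - 3·x, leaving 0
The remainder is 0, so f(x) = g(x) · h(x) with h(x) = x. Hence g | f, i.e. f ∈ (g).

Final answer: YES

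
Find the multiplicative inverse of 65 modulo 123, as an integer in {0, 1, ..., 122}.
65^(−1) ≡ 53 (mod 123)

Apply the extended Euclidean algorithm to (123, 65), tracking rows (r, s, t) with s·123 + t·65 = r. Each division r_prev = q·r_cur + r_new produces the new row as (previous row) − q·(current row):
  row A: (123, 1, 0)   [1·123 + 0·65 = 123]
  row B: (65, 0, 1)   [0·123 + 1·65 = 65]
  123 = 1·65 + 58   → row C = row A − 1·row B = (58, 1, −1)   [check: 1·123 − 1·65 = 58]
  65 = 1·58 + 7   → row D = row B − 1·row C = (7, −1, 2)   [check: −1·123 + 2·65 = 7]
  58 = 8·7 + 2   → row E = row C − 8·row D = (2, 9, −17)   [check: 9·123 − 17·65 = 2]
  7 = 3·2 + 1   → row F = row D − 3·row E = (1, −28, 53)   [check: −28·123 + 53·65 = 1]
  2 = 2·1 + 0   → remainder 0, stop. gcd = 1 (last nonzero row F).
The gcd is 1, so 65 is invertible mod 123. The last nonzero row gives −28·123 + 53·65 = 1, so t = 53. So 65^(−1) ≡ 53 (mod 123). Verify: 65 · 53 = 3445 ≡ 1 (mod 123). ✓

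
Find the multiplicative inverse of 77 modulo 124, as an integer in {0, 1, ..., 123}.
Apply the extended Euclidean algorithm to (124, 77), tracking rows (r, s, t) with s·124 + t·77 = r. Each division r_prev = q·r_cur + r_new produces the new row as (previous row) − q·(current row):
  row A: (124, 1, 0)   [1·124 + 0·77 = 124]
  row B: (77, 0, 1)   [0·124 + 1·77 = 77]
  124 = 1·77 + 47   → row C = row A − 1·row B = (47, 1, −1)   [check: 1·124 − 1·77 = 47]
  77 = 1·47 + 30   → row D = row B − 1·row C = (30, −1, 2)   [check: −1·124 + 2·77 = 30]
  47 = 1·30 + 17   → row E = row C − 1·row D = (17, 2, −3)   [check: 2·124 − 3·77 = 17]
  30 = 1·17 + 13   → row F = row D − 1·row E = (13, −3, 5)   [check: −3·124 + 5·77 = 13]
  17 = 1·13 + 4   → row G = row E − 1·row F = (4, 5, −8)   [check: 5·124 − 8·77 = 4]
  13 = 3·4 + 1   → row H = row F − 3·row G = (1, −18, 29)   [check: −18·124 + 29·77 = 1]
  4 = 4·1 + 0   → remainder 0, stop. gcd = 1 (last nonzero row H).
The gcd is 1, so 77 is invertible mod 124. The last nonzero row gives −18·124 + 29·77 = 1, so t = 29. So 77^(−1) ≡ 29 (mod 124). Verify: 77 · 29 = 2233 ≡ 1 (mod 124). ✓

Final answer: 77^(−1) ≡ 29 (mod 124)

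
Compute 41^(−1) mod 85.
41^(−1) ≡ 56 (mod 85)

Apply the extended Euclidean algorithm to (85, 41), tracking rows (r, s, t) with s·85 + t·41 = r. Each division r_prev = q·r_cur + r_new produces the new row as (previous row) − q·(current row):
  row A: (85, 1, 0)   [1·85 + 0·41 = 85]
  row B: (41, 0, 1)   [0·85 + 1·41 = 41]
  85 = 2·41 + 3   → row C = row A − 2·row B = (3, 1, −2)   [check: 1·85 − 2·41 = 3]
  41 = 13·3 + 2   → row D = row B − 13·row C = (2, −13, 27)   [check: −13·85 + 27·41 = 2]
  3 = 1·2 + 1   → row E = row C − 1·row D = (1, 14, −29)   [check: 14·85 − 29·41 = 1]
  2 = 2·1 + 0   → remainder 0, stop. gcd = 1 (last nonzero row E).
The gcd is 1, so 41 is invertible mod 85. The last nonzero row gives 14·85 − 29·41 = 1, so t = −29. So 41^(−1) ≡ −29 ≡ 56 (mod 85). Verify: 41 · 56 = 2296 ≡ 1 (mod 85). ✓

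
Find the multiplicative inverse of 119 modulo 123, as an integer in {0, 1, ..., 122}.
Apply the extended Euclidean algorithm to (123, 119), tracking rows (r, s, t) with s·123 + t·119 = r. Each division r_prev = q·r_cur + r_new produces the new row as (previous row) − q·(current row):
  row A: (123, 1, 0)   [1·123 + 0·119 = 123]
  row B: (119, 0, 1)   [0·123 + 1·119 = 119]
  123 = 1·119 + 4   → row C = row A − 1·row B = (4, 1, −1)   [check: 1·123 − 1·119 = 4]
  119 = 29·4 + 3   → row D = row B − 29·row C = (3, −29, 30)   [check: −29·123 + 30·119 = 3]
  4 = 1·3 + 1   → row E = row C − 1·row D = (1, 30, −31)   [check: 30·123 − 31·119 = 1]
  3 = 3·1 + 0   → remainder 0, stop. gcd = 1 (last nonzero row E).
The gcd is 1, so 119 is invertible mod 123. The last nonzero row gives 30·123 − 31·119 = 1, so t = −31. So 119^(−1) ≡ −31 ≡ 92 (mod 123). Verify: 119 · 92 = 10948 ≡ 1 (mod 123). ✓

Final answer: 119^(−1) ≡ 92 (mod 123)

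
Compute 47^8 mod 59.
21

Use repeated squaring. Binary(8) = 1000. Walk through the bits of the exponent 8 left-to-right: at each bit after the leading one, square the running value, then multiply by 47 if the bit is 1 (always reducing mod 59):
  bit 1 = 1 (leading): start with 47.
  bit 2 = 0: square 47^2 = 2209 ≡ 26 (mod 59).
  bit 3 = 0: square 26^2 = 676 ≡ 27 (mod 59).
  bit 4 = 0: square 27^2 = 729 ≡ 21 (mod 59).
Final value: 47^8 ≡ 21 (mod 59).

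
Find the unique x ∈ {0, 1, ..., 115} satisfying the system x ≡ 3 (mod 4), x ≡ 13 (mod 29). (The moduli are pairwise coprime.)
x ≡ 71 (mod 116); the representative in [0, 116) is 71

The moduli 4, 29 are pairwise coprime, so by the CRT there is a unique solution mod 4·29 = 116.
Solve by successive substitution. Start with x ≡ 3 (mod 4).
  Combine with x ≡ 13 (mod 29): write x = 3 + 4·t and require 3 + 4·t ≡ 13 (mod 29), i.e. 4·t ≡ 13 − 3 ≡ 10 (mod 29). Since 4^(−1) ≡ 22 (mod 29), t ≡ 22·10 ≡ 17 (mod 29). So x ≡ 3 + 4·17 = 71 (mod 116).
Unique solution in [0, 116): x = 71.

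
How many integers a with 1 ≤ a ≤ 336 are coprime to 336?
The number of a ∈ {1, ..., 336} with gcd(a, 336) = 1 is by definition Euler's totient φ(336). φ is multiplicative, with φ(p^e) = p^e − p^(e−1). Factorise 336 = 2^4 · 3 · 7. Then
  φ(336) = (2^4 − 2^3) · (3 − 1) · (7 − 1) = 8 · 2 · 6 = 96.
So there are 96 such integers.

Final answer: 96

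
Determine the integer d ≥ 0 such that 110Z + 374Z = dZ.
In the PID Z, (a, b) is generated by gcd(a, b). Compute gcd(374, 110) with the extended Euclidean algorithm, tracking rows (r, s, t) with s·374 + t·110 = r:
  row A: (374, 1, 0)   [1·374 + 0·110 = 374]
  row B: (110, 0, 1)   [0·374 + 1·110 = 110]
  374 = 3·110 + 44   → row C = row A − 3·row B = (44, 1, −3)   [check: 1·374 − 3·110 = 44]
  110 = 2·44 + 22   → row D = row B − 2·row C = (22, −2, 7)   [check: −2·374 + 7·110 = 22]
  44 = 2·22 + 0   → remainder 0, stop. gcd = 22 (last nonzero row D).
So gcd(110, 374) = 22, with Bézout identity −2·374 + 7·110 = 22. Containment (⊇): the Bézout identity exhibits 22 as an element of (110, 374), giving (22) ⊆ (110, 374). Containment (⊆): since 22 | 110 and 22 | 374 (110 = 22·5, 374 = 22·17), every Z-linear combination of 110 and 374 is divisible by 22, so (110, 374) ⊆ (22). Therefore (110, 374) = (22), d = 22.

Final answer: (110, 374) = (22); d = 22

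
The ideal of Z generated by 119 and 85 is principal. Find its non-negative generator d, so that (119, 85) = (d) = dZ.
In the PID Z, (a, b) is generated by gcd(a, b). Compute gcd(119, 85) with the extended Euclidean algorithm, tracking rows (r, s, t) with s·119 + t·85 = r:
  row A: (119, 1, 0)   [1·119 + 0·85 = 119]
  row B: (85, 0, 1)   [0·119 + 1·85 = 85]
  119 = 1·85 + 34   → row C = row A − 1·row B = (34, 1, −1)   [check: 1·119 − 1·85 = 34]
  85 = 2·34 + 17   → row D = row B − 2·row C = (17, −2, 3)   [check: −2·119 + 3·85 = 17]
  34 = 2·17 + 0   → remainder 0, stop. gcd = 17 (last nonzero row D).
So gcd(119, 85) = 17, with Bézout identity −2·119 + 3·85 = 17. Containment (⊇): the Bézout identity exhibits 17 as an element of (119, 85), giving (17) ⊆ (119, 85). Containment (⊆): since 17 | 119 and 17 | 85 (119 = 17·7, 85 = 17·5), every Z-linear combination of 119 and 85 is divisible by 17, so (119, 85) ⊆ (17). Therefore (119, 85) = (17), d = 17.

Final answer: (119, 85) = (17); d = 17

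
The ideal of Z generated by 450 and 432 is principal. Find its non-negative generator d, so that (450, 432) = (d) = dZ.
In the PID Z, (a, b) is generated by gcd(a, b). Compute gcd(450, 432) with the extended Euclidean algorithm, tracking rows (r, s, t) with s·450 + t·432 = r:
  row A: (450, 1, 0)   [1·450 + 0·432 = 450]
  row B: (432, 0, 1)   [0·450 + 1·432 = 432]
  450 = 1·432 + 18   → row C = row A − 1·row B = (18, 1, −1)   [check: 1·450 − 1·432 = 18]
  432 = 24·18 + 0   → remainder 0, stop. gcd = 18 (last nonzero row C).
So gcd(450, 432) = 18, with Bézout identity 1·450 − 1·432 = 18. Containment (⊇): the Bézout identity exhibits 18 as an element of (450, 432), giving (18) ⊆ (450, 432). Containment (⊆): since 18 | 450 and 18 | 432 (450 = 18·25, 432 = 18·24), every Z-linear combination of 450 and 432 is divisible by 18, so (450, 432) ⊆ (18). Therefore (450, 432) = (18), d = 18.

Final answer: (450, 432) = (18); d = 18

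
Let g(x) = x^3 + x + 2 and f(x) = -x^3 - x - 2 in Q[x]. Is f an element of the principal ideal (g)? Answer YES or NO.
YES

In Q[x] the ideal (g) consists of all multiples of g, so f ∈ (g) iff g | f, i.e. iff the remainder of f on division by g is 0. Divide f by g (g is monic, so eliminate the leading term of the running remainder at each step):
  leading term -x^3: subtract (-1)·g(x) = -x^3 - x - 2, leaving 0
The remainder is 0, so f(x) = g(x) · h(x) with h(x) = -1. Hence g | f, i.e. f ∈ (g).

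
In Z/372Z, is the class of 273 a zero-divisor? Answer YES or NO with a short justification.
YES

gcd(273, 372) = 3 > 1, so 273 is not a unit in Z/372Z. In Z/nZ every nonzero non-unit is a zero-divisor: explicitly, take b = 372/gcd = 124 ≠ 0 (mod 372); then 273·124 = 33852 = 91·372, i.e. 273·124 ≡ 0 (mod 372). So 273 is a zero-divisor.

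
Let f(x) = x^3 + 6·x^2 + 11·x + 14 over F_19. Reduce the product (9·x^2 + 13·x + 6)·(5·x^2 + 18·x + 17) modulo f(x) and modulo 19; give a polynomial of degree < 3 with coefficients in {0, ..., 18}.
Multiply as integer polynomials: a · b = 45·x^4 + 227·x^3 + 417·x^2 + 329·x + 102. Reducing coefficients mod 19: a · b ≡ 7·x^4 + 18·x^3 + 18·x^2 + 6·x + 7. Now divide by f(x) = x^3 + 6·x^2 + 11·x + 14 in F_19[x], eliminating the leading term at each step:
  leading term 7·x^4: subtract (7·x)·f(x) = 7·x^4 + 4·x^3 + x^2 + 3·x, leaving 14·x^3 + 17·x^2 + 3·x + 7 (coefficients mod 19)
  leading term 14·x^3: subtract (14)·f(x) = 14·x^3 + 8·x^2 + 2·x + 6, leaving 9·x^2 + x + 1 (coefficients mod 19)
The degree is now < 3, so this is the remainder. Hence a · b ≡ 9·x^2 + x + 1 in F_19[x]/(f).

Final answer: a · b ≡ 9·x^2 + x + 1 (mod f(x))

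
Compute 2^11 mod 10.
8

Use repeated squaring. Binary(11) = 1011. Walk through the bits of the exponent 11 left-to-right: at each bit after the leading one, square the running value, then multiply by 2 if the bit is 1 (always reducing mod 10):
  bit 1 = 1 (leading): start with 2.
  bit 2 = 0: square 2^2 = 4 (mod 10).
  bit 3 = 1: square 4^2 = 16 ≡ 6; bit is 1, so multiply 6·2 = 12 ≡ 2 (mod 10).
  bit 4 = 1: square 2^2 = 4; bit is 1, so multiply 4·2 = 8 (mod 10).
Final value: 2^11 ≡ 8 (mod 10).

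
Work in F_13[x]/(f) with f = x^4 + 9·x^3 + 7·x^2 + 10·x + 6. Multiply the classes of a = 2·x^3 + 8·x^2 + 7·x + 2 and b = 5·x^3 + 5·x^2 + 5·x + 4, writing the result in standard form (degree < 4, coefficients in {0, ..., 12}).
a · b ≡ 5·x^3 + 2·x^2 + 12·x + 7 (mod f(x))

Multiply as integer polynomials: a · b = 10·x^6 + 50·x^5 + 85·x^4 + 93·x^3 + 77·x^2 + 38·x + 8. Reducing coefficients mod 13: a · b ≡ 10·x^6 + 11·x^5 + 7·x^4 + 2·x^3 + 12·x^2 + 12·x + 8. Now divide by f(x) = x^4 + 9·x^3 + 7·x^2 + 10·x + 6 in F_13[x], eliminating the leading term at each step:
  leading term 10·x^6: subtract (10·x^2)·f(x) = 10·x^6 + 12·x^5 + 5·x^4 + 9·x^3 + 8·x^2, leaving 12·x^5 + 2·x^4 + 6·x^3 + 4·x^2 + 12·x + 8 (coefficients mod 13)
  leading term 12·x^5: subtract (12·x)·f(x) = 12·x^5 + 4·x^4 + 6·x^3 + 3·x^2 + 7·x, leaving 11·x^4 + x^2 + 5·x + 8 (coefficients mod 13)
  leading term 11·x^4: subtract (11)·f(x) = 11·x^4 + 8·x^3 + 12·x^2 + 6·x + 1, leaving 5·x^3 + 2·x^2 + 12·x + 7 (coefficients mod 13)
The degree is now < 4, so this is the remainder. Hence a · b ≡ 5·x^3 + 2·x^2 + 12·x + 7 in F_13[x]/(f).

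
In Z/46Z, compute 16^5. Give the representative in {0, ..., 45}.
Use repeated squaring. Binary(5) = 101. Walk through the bits of the exponent 5 left-to-right: at each bit after the leading one, square the running value, then multiply by 16 if the bit is 1 (always reducing mod 46):
  bit 1 = 1 (leading): start with 16.
  bit 2 = 0: square 16^2 = 256 ≡ 26 (mod 46).
  bit 3 = 1: square 26^2 = 676 ≡ 32; bit is 1, so multiply 32·16 = 512 ≡ 6 (mod 46).
Final value: 16^5 ≡ 6 (mod 46).

Final answer: 6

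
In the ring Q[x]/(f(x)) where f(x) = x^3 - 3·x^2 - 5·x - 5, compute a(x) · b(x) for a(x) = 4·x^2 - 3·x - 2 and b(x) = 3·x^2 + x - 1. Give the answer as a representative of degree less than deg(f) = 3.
First multiply in Q[x] without reducing: a · b = 12·x^4 - 5·x^3 - 13·x^2 + x + 2. Now divide by f(x) = x^3 - 3·x^2 - 5·x - 5, eliminating the leading term at each step:
  leading term 12·x^4: subtract (12·x)·f(x) = 12·x^4 - 36·x^3 - 60·x^2 - 60·x, leaving 31·x^3 + 47·x^2 + 61·x + 2
  leading term 31·x^3: subtract (31)·f(x) = 31·x^3 - 93·x^2 - 155·x - 155, leaving 140·x^2 + 216·x + 157
The degree is now < 3, so this is the remainder. Hence a · b ≡ 140·x^2 + 216·x + 157 in Q[x]/(f).

Final answer: a · b ≡ 140·x^2 + 216·x + 157 (mod f(x))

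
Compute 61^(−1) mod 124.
61^(−1) ≡ 61 (mod 124)

Apply the extended Euclidean algorithm to (124, 61), tracking rows (r, s, t) with s·124 + t·61 = r. Each division r_prev = q·r_cur + r_new produces the new row as (previous row) − q·(current row):
  row A: (124, 1, 0)   [1·124 + 0·61 = 124]
  row B: (61, 0, 1)   [0·124 + 1·61 = 61]
  124 = 2·61 + 2   → row C = row A − 2·row B = (2, 1, −2)   [check: 1·124 − 2·61 = 2]
  61 = 30·2 + 1   → row D = row B − 30·row C = (1, −30, 61)   [check: −30·124 + 61·61 = 1]
  2 = 2·1 + 0   → remainder 0, stop. gcd = 1 (last nonzero row D).
The gcd is 1, so 61 is invertible mod 124. The last nonzero row gives −30·124 + 61·61 = 1, so t = 61. So 61^(−1) ≡ 61 (mod 124). Verify: 61 · 61 = 3721 ≡ 1 (mod 124). ✓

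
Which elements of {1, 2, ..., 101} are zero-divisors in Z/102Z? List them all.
An element a ∈ Z/102Z (with a ≠ 0) is a zero-divisor iff gcd(a, 102) > 1 (because a is a unit precisely when gcd(a, n) = 1, and in Z/nZ every nonzero, non-unit element is a zero-divisor). Scan a = 1, ..., 101 and keep those with gcd(a, 102) > 1:
  gcd(2, 102) = 2, gcd(3, 102) = 3, gcd(4, 102) = 2, gcd(6, 102) = 6, gcd(8, 102) = 2, gcd(9, 102) = 3, gcd(10, 102) = 2, gcd(12, 102) = 6, gcd(14, 102) = 2, gcd(15, 102) = 3, gcd(16, 102) = 2, gcd(17, 102) = 17, gcd(18, 102) = 6, gcd(20, 102) = 2, gcd(21, 102) = 3, gcd(22, 102) = 2, gcd(24, 102) = 6, gcd(26, 102) = 2, gcd(27, 102) = 3, gcd(28, 102) = 2, gcd(30, 102) = 6, gcd(32, 102) = 2, gcd(33, 102) = 3, gcd(34, 102) = 34, gcd(36, 102) = 6, gcd(38, 102) = 2, gcd(39, 102) = 3, gcd(40, 102) = 2, gcd(42, 102) = 6, gcd(44, 102) = 2, gcd(45, 102) = 3, gcd(46, 102) = 2, gcd(48, 102) = 6, gcd(50, 102) = 2, gcd(51, 102) = 51, gcd(52, 102) = 2, gcd(54, 102) = 6, gcd(56, 102) = 2, gcd(57, 102) = 3, gcd(58, 102) = 2, gcd(60, 102) = 6, gcd(62, 102) = 2, gcd(63, 102) = 3, gcd(64, 102) = 2, gcd(66, 102) = 6, gcd(68, 102) = 34, gcd(69, 102) = 3, gcd(70, 102) = 2, gcd(72, 102) = 6, gcd(74, 102) = 2, gcd(75, 102) = 3, gcd(76, 102) = 2, gcd(78, 102) = 6, gcd(80, 102) = 2, gcd(81, 102) = 3, gcd(82, 102) = 2, gcd(84, 102) = 6, gcd(85, 102) = 17, gcd(86, 102) = 2, gcd(87, 102) = 3, gcd(88, 102) = 2, gcd(90, 102) = 6, gcd(92, 102) = 2, gcd(93, 102) = 3, gcd(94, 102) = 2, gcd(96, 102) = 6, gcd(98, 102) = 2, gcd(99, 102) = 3, gcd(100, 102) = 2.
All other a ∈ {1, ..., 101} have gcd(a, 102) = 1 and are units. So the nonzero zero-divisors are exactly the 69 values of a appearing in this scan.

Final answer: nonzero zero-divisors of Z/102Z = {2, 3, 4, 6, 8, 9, 10, 12, 14, 15, 16, 17, 18, 20, 21, 22, 24, 26, 27, 28, 30, 32, 33, 34, 36, 38, 39, 40, 42, 44, 45, 46, 48, 50, 51, 52, 54, 56, 57, 58, 60, 62, 63, 64, 66, 68, 69, 70, 72, 74, 75, 76, 78, 80, 81, 82, 84, 85, 86, 87, 88, 90, 92, 93, 94, 96, 98, 99, 100}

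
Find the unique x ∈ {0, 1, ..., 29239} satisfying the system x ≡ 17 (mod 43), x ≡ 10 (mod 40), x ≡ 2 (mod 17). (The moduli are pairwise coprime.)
x ≡ 22850 (mod 29240); the representative in [0, 29240) is 22850

The moduli 43, 40, 17 are pairwise coprime, so by the CRT there is a unique solution mod 43·40·17 = 29240.
Solve by successive substitution. Start with x ≡ 17 (mod 43).
  Combine with x ≡ 10 (mod 40): write x = 17 + 43·t and require 17 + 43·t ≡ 10 (mod 40), i.e. 43·t ≡ 10 − 17 ≡ 33 (mod 40). Since 43^(−1) ≡ 27 (mod 40) (43 ≡ 3 (mod 40)), t ≡ 27·33 ≡ 11 (mod 40). So x ≡ 17 + 43·11 = 490 (mod 1720).
  Combine with x ≡ 2 (mod 17): write x = 490 + 1720·t and require 490 + 1720·t ≡ 2 (mod 17), i.e. 1720·t ≡ 2 − 490 ≡ 5 (mod 17). Since 1720^(−1) ≡ 6 (mod 17) (1720 ≡ 3 (mod 17)), t ≡ 6·5 ≡ 13 (mod 17). So x ≡ 490 + 1720·13 = 22850 (mod 29240).
Unique solution in [0, 29240): x = 22850.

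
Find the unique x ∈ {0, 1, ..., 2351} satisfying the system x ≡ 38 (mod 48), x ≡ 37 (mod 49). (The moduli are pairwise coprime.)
The moduli 48, 49 are pairwise coprime, so by the CRT there is a unique solution mod 48·49 = 2352.
Solve by successive substitution. Start with x ≡ 38 (mod 48).
  Combine with x ≡ 37 (mod 49): write x = 38 + 48·t and require 38 + 48·t ≡ 37 (mod 49), i.e. 48·t ≡ 37 − 38 ≡ 48 (mod 49). Since 48^(−1) ≡ 48 (mod 49), t ≡ 48·48 ≡ 1 (mod 49). So x ≡ 38 + 48·1 = 86 (mod 2352).
Unique solution in [0, 2352): x = 86.

Final answer: x ≡ 86 (mod 2352); the representative in [0, 2352) is 86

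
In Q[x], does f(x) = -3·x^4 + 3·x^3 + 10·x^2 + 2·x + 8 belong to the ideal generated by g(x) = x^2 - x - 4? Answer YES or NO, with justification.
In Q[x] the ideal (g) consists of all multiples of g, so f ∈ (g) iff g | f, i.e. iff the remainder of f on division by g is 0. Divide f by g (g is monic, so eliminate the leading term of the running remainder at each step):
  leading term -3·x^4: subtract (-3·x^2)·g(x) = -3·x^4 + 3·x^3 + 12·x^2, leaving -2·x^2 + 2·x + 8
  leading term -2·x^2: subtract (-2)·g(x) = -2·x^2 + 2·x + 8, leaving 0
The remainder is 0, so f(x) = g(x) · h(x) with h(x) = -3·x^2 - 2. Hence g | f, i.e. f ∈ (g).

Final answer: YES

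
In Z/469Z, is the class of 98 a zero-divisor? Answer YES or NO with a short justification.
gcd(98, 469) = 7 > 1, so 98 is not a unit in Z/469Z. In Z/nZ every nonzero non-unit is a zero-divisor: explicitly, take b = 469/gcd = 67 ≠ 0 (mod 469); then 98·67 = 6566 = 14·469, i.e. 98·67 ≡ 0 (mod 469). So 98 is a zero-divisor.

Final answer: YES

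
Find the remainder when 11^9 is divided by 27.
26

Use repeated squaring. Binary(9) = 1001. Walk through the bits of the exponent 9 left-to-right: at each bit after the leading one, square the running value, then multiply by 11 if the bit is 1 (always reducing mod 27):
  bit 1 = 1 (leading): start with 11.
  bit 2 = 0: square 11^2 = 121 ≡ 13 (mod 27).
  bit 3 = 0: square 13^2 = 169 ≡ 7 (mod 27).
  bit 4 = 1: square 7^2 = 49 ≡ 22; bit is 1, so multiply 22·11 = 242 ≡ 26 (mod 27).
Final value: 11^9 ≡ 26 (mod 27).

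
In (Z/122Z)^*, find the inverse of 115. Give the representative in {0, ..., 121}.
Apply the extended Euclidean algorithm to (122, 115), tracking rows (r, s, t) with s·122 + t·115 = r. Each division r_prev = q·r_cur + r_new produces the new row as (previous row) − q·(current row):
  row A: (122, 1, 0)   [1·122 + 0·115 = 122]
  row B: (115, 0, 1)   [0·122 + 1·115 = 115]
  122 = 1·115 + 7   → row C = row A − 1·row B = (7, 1, −1)   [check: 1·122 − 1·115 = 7]
  115 = 16·7 + 3   → row D = row B − 16·row C = (3, −16, 17)   [check: −16·122 + 17·115 = 3]
  7 = 2·3 + 1   → row E = row C − 2·row D = (1, 33, −35)   [check: 33·122 − 35·115 = 1]
  3 = 3·1 + 0   → remainder 0, stop. gcd = 1 (last nonzero row E).
The gcd is 1, so 115 is invertible mod 122. The last nonzero row gives 33·122 − 35·115 = 1, so t = −35. So 115^(−1) ≡ −35 ≡ 87 (mod 122). Verify: 115 · 87 = 10005 ≡ 1 (mod 122). ✓

Final answer: 115^(−1) ≡ 87 (mod 122)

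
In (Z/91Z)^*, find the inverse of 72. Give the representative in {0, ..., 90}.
Apply the extended Euclidean algorithm to (91, 72), tracking rows (r, s, t) with s·91 + t·72 = r. Each division r_prev = q·r_cur + r_new produces the new row as (previous row) − q·(current row):
  row A: (91, 1, 0)   [1·91 + 0·72 = 91]
  row B: (72, 0, 1)   [0·91 + 1·72 = 72]
  91 = 1·72 + 19   → row C = row A − 1·row B = (19, 1, −1)   [check: 1·91 − 1·72 = 19]
  72 = 3·19 + 15   → row D = row B − 3·row C = (15, −3, 4)   [check: −3·91 + 4·72 = 15]
  19 = 1·15 + 4   → row E = row C − 1·row D = (4, 4, −5)   [check: 4·91 − 5·72 = 4]
  15 = 3·4 + 3   → row F = row D − 3·row E = (3, −15, 19)   [check: −15·91 + 19·72 = 3]
  4 = 1·3 + 1   → row G = row E − 1·row F = (1, 19, −24)   [check: 19·91 − 24·72 = 1]
  3 = 3·1 + 0   → remainder 0, stop. gcd = 1 (last nonzero row G).
The gcd is 1, so 72 is invertible mod 91. The last nonzero row gives 19·91 − 24·72 = 1, so t = −24. So 72^(−1) ≡ −24 ≡ 67 (mod 91). Verify: 72 · 67 = 4824 ≡ 1 (mod 91). ✓

Final answer: 72^(−1) ≡ 67 (mod 91)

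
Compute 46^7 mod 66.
Use repeated squaring. Binary(7) = 111. Walk through the bits of the exponent 7 left-to-right: at each bit after the leading one, square the running value, then multiply by 46 if the bit is 1 (always reducing mod 66):
  bit 1 = 1 (leading): start with 46.
  bit 2 = 1: square 46^2 = 2116 ≡ 4; bit is 1, so multiply 4·46 = 184 ≡ 52 (mod 66).
  bit 3 = 1: square 52^2 = 2704 ≡ 64; bit is 1, so multiply 64·46 = 2944 ≡ 40 (mod 66).
Final value: 46^7 ≡ 40 (mod 66).

Final answer: 40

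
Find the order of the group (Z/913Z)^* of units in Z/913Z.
|(Z/913Z)^*| = 820

(Z/913Z)^* consists of the classes a with gcd(a, 913) = 1, so its order is φ(913). φ is multiplicative, with φ(p^e) = p^e − p^(e−1). Factorise 913 = 11 · 83. Then
  φ(913) = (11 − 1) · (83 − 1) = 10 · 82 = 820.
Thus |(Z/913Z)^*| = 820.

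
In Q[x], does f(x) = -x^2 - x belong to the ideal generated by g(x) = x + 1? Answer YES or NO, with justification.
In Q[x] the ideal (g) consists of all multiples of g, so f ∈ (g) iff g | f, i.e. iff the remainder of f on division by g is 0. Divide f by g (g is monic, so eliminate the leading term of the running remainder at each step):
  leading term -x^2: subtract (-x)·g(x) = -x^2 - x, leaving 0
The remainder is 0, so f(x) = g(x) · h(x) with h(x) = -x. Hence g | f, i.e. f ∈ (g).

Final answer: YES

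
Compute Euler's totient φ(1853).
φ(1853) = 1728

φ is multiplicative, with φ(p^e) = p^e − p^(e−1). Factorise 1853 = 17 · 109. Then
  φ(1853) = (17 − 1) · (109 − 1) = 16 · 108 = 1728.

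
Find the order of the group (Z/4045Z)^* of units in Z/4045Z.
(Z/4045Z)^* consists of the classes a with gcd(a, 4045) = 1, so its order is φ(4045). φ is multiplicative, with φ(p^e) = p^e − p^(e−1). Factorise 4045 = 5 · 809. Then
  φ(4045) = (5 − 1) · (809 − 1) = 4 · 808 = 3232.
Thus |(Z/4045Z)^*| = 3232.

Final answer: |(Z/4045Z)^*| = 3232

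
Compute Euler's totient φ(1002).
φ(1002) = 332

φ is multiplicative, with φ(p^e) = p^e − p^(e−1). Factorise 1002 = 2 · 3 · 167. Then
  φ(1002) = (2 − 1) · (3 − 1) · (167 − 1) = 1 · 2 · 166 = 332.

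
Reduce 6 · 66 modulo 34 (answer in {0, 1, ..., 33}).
Reduce the factors first: 66 ≡ 32 (mod 34), so 6 · 66 ≡ 6 · 32 (mod 34). 6 · 32 = 192. Dividing by 34: 192 = 5·34 + 22. So (6 · 66) mod 34 = 22.

Final answer: 22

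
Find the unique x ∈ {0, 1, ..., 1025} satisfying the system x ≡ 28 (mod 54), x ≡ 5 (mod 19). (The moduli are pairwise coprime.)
The moduli 54, 19 are pairwise coprime, so by the CRT there is a unique solution mod 54·19 = 1026.
Solve by successive substitution. Start with x ≡ 28 (mod 54).
  Combine with x ≡ 5 (mod 19): write x = 28 + 54·t and require 28 + 54·t ≡ 5 (mod 19), i.e. 54·t ≡ 5 − 28 ≡ 15 (mod 19). Since 54^(−1) ≡ 6 (mod 19) (54 ≡ 16 (mod 19)), t ≡ 6·15 ≡ 14 (mod 19). So x ≡ 28 + 54·14 = 784 (mod 1026).
Unique solution in [0, 1026): x = 784.

Final answer: x ≡ 784 (mod 1026); the representative in [0, 1026) is 784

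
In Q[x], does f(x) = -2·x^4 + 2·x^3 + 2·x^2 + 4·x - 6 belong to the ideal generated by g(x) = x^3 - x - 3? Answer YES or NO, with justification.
In Q[x] the ideal (g) consists of all multiples of g, so f ∈ (g) iff g | f, i.e. iff the remainder of f on division by g is 0. Divide f by g (g is monic, so eliminate the leading term of the running remainder at each step):
  leading term -2·x^4: subtract (-2·x)·g(x) = -2·x^4 + 2·x^2 + 6·x, leaving 2·x^3 - 2·x - 6
  leading term 2·x^3: subtract (2)·g(x) = 2·x^3 - 2·x - 6, leaving 0
The remainder is 0, so f(x) = g(x) · h(x) with h(x) = 2 - 2·x. Hence g | f, i.e. f ∈ (g).

Final answer: YES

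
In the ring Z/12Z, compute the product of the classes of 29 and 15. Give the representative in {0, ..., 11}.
3

Reduce the factors first: 29 ≡ 5, 15 ≡ 3 (mod 12), so 29 · 15 ≡ 5 · 3 (mod 12). 5 · 3 = 15. Dividing by 12: 15 = 1·12 + 3. So (29 · 15) mod 12 = 3.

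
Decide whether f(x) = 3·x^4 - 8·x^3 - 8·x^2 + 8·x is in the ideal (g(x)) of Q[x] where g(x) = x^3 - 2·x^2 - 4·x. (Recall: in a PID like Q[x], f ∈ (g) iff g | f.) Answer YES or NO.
In Q[x] the ideal (g) consists of all multiples of g, so f ∈ (g) iff g | f, i.e. iff the remainder of f on division by g is 0. Divide f by g (g is monic, so eliminate the leading term of the running remainder at each step):
  leading term 3·x^4: subtract (3·x)·g(x) = 3·x^4 - 6·x^3 - 12·x^2, leaving -2·x^3 + 4·x^2 + 8·x
  leading term -2·x^3: subtract (-2)·g(x) = -2·x^3 + 4·x^2 + 8·x, leaving 0
The remainder is 0, so f(x) = g(x) · h(x) with h(x) = 3·x - 2. Hence g | f, i.e. f ∈ (g).

Final answer: YES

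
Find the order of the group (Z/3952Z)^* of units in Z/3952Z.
|(Z/3952Z)^*| = 1728

(Z/3952Z)^* consists of the classes a with gcd(a, 3952) = 1, so its order is φ(3952). φ is multiplicative, with φ(p^e) = p^e − p^(e−1). Factorise 3952 = 2^4 · 13 · 19. Then
  φ(3952) = (2^4 − 2^3) · (13 − 1) · (19 − 1) = 8 · 12 · 18 = 1728.
Thus |(Z/3952Z)^*| = 1728.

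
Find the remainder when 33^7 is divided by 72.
9

Use repeated squaring. Binary(7) = 111. Walk through the bits of the exponent 7 left-to-right: at each bit after the leading one, square the running value, then multiply by 33 if the bit is 1 (always reducing mod 72):
  bit 1 = 1 (leading): start with 33.
  bit 2 = 1: square 33^2 = 1089 ≡ 9; bit is 1, so multiply 9·33 = 297 ≡ 9 (mod 72).
  bit 3 = 1: square 9^2 = 81 ≡ 9; bit is 1, so multiply 9·33 = 297 ≡ 9 (mod 72).
Final value: 33^7 ≡ 9 (mod 72).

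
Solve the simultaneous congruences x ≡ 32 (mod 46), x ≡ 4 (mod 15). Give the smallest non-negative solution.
x ≡ 124 (mod 690); the representative in [0, 690) is 124

The moduli 46, 15 are pairwise coprime, so by the CRT there is a unique solution mod 46·15 = 690.
Solve by successive substitution. Start with x ≡ 32 (mod 46).
  Combine with x ≡ 4 (mod 15): write x = 32 + 46·t and require 32 + 46·t ≡ 4 (mod 15), i.e. 46·t ≡ 4 − 32 ≡ 2 (mod 15). Since 46^(−1) ≡ 1 (mod 15) (46 ≡ 1 (mod 15)), t ≡ 1·2 ≡ 2 (mod 15). So x ≡ 32 + 46·2 = 124 (mod 690).
Unique solution in [0, 690): x = 124.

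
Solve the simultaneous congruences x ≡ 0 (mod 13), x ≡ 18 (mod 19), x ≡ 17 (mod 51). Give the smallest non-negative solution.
x ≡ 10829 (mod 12597); the representative in [0, 12597) is 10829

The moduli 13, 19, 51 are pairwise coprime, so by the CRT there is a unique solution mod 13·19·51 = 12597.
Solve by successive substitution. Start with x ≡ 0 (mod 13).
  Combine with x ≡ 18 (mod 19): write x = 13·t and require 13·t ≡ 18 (mod 19). Since 13^(−1) ≡ 3 (mod 19), t ≡ 3·18 ≡ 16 (mod 19). So x ≡ 13·16 = 208 (mod 247).
  Combine with x ≡ 17 (mod 51): write x = 208 + 247·t and require 208 + 247·t ≡ 17 (mod 51), i.e. 247·t ≡ 17 − 208 ≡ 13 (mod 51). Since 247^(−1) ≡ 19 (mod 51) (247 ≡ 43 (mod 51)), t ≡ 19·13 ≡ 43 (mod 51). So x ≡ 208 + 247·43 = 10829 (mod 12597).
Unique solution in [0, 12597): x = 10829.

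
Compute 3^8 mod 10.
Use repeated squaring. Binary(8) = 1000. Walk through the bits of the exponent 8 left-to-right: at each bit after the leading one, square the running value, then multiply by 3 if the bit is 1 (always reducing mod 10):
  bit 1 = 1 (leading): start with 3.
  bit 2 = 0: square 3^2 = 9 (mod 10).
  bit 3 = 0: square 9^2 = 81 ≡ 1 (mod 10).
  bit 4 = 0: square 1^2 = 1 (mod 10).
Final value: 3^8 ≡ 1 (mod 10).

Final answer: 1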